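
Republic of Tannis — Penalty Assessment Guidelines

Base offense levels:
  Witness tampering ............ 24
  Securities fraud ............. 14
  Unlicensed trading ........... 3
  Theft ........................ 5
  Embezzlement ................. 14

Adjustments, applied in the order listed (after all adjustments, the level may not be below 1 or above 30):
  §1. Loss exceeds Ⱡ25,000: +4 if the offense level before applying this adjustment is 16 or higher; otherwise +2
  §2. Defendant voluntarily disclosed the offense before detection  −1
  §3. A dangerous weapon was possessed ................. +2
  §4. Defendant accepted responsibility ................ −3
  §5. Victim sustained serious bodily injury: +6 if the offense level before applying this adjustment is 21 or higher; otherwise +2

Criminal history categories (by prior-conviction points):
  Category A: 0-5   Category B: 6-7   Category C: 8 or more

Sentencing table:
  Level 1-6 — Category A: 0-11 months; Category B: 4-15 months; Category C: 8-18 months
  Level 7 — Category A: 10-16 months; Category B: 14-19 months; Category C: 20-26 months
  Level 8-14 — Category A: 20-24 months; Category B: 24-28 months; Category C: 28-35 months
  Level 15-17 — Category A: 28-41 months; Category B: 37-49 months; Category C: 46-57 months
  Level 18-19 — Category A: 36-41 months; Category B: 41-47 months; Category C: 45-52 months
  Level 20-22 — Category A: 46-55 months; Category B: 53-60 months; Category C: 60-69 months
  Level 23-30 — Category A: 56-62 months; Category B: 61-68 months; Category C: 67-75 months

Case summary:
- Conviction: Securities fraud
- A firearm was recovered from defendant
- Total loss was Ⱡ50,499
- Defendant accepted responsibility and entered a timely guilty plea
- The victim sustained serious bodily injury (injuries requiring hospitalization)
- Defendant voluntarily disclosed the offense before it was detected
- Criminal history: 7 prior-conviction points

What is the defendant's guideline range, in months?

37-49 months

Base offense level for securities fraud: 14.
§1 applies (level before this adjustment is 14 < 16, so +2): 14 + 2 = 16.
§2 applies: 16 − 1 = 15.
§3 applies: 15 + 2 = 17.
§4 applies: 17 − 3 = 14.
§5 applies (level before this adjustment is 14 < 21, so +2): 14 + 2 = 16.
Final offense level: 16.
Criminal history: 7 prior points → Category B (6-7).
Level 16 falls in the 15-17 band.
Grid: Level 15-17 × Category B = 37-49 months.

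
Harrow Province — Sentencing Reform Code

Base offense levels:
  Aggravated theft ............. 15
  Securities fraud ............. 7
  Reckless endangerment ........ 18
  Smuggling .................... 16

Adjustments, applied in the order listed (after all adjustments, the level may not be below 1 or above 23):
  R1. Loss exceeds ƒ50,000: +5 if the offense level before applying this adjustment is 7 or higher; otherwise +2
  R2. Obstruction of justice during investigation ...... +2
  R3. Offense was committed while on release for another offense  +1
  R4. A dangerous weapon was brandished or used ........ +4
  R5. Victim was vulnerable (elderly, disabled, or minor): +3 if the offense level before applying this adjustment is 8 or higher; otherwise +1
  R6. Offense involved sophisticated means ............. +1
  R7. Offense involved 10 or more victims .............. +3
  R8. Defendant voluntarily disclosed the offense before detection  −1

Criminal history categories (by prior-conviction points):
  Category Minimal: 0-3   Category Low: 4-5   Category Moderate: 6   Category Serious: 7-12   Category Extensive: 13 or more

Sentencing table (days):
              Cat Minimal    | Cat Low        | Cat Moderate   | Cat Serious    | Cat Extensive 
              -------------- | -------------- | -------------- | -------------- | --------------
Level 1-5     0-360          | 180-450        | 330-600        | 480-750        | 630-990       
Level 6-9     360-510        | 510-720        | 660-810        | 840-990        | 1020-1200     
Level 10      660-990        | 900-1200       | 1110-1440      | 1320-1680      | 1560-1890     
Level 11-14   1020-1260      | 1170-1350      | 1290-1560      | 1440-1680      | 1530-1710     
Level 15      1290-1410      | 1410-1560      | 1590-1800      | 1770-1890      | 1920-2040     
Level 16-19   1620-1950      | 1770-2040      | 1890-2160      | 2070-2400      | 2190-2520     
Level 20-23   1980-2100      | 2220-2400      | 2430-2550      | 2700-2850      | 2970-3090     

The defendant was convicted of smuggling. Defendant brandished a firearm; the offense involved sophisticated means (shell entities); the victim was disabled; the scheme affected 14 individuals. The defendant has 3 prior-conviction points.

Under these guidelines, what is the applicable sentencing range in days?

1980-2100 days

Base offense level for smuggling: 16.
R2 does not apply.
R3 does not apply.
R4 applies: 16 + 4 = 20.
R5 applies (level before this adjustment is 20 ≥ 8, so +3): 20 + 3 = 23.
R6 applies: 23 + 1 = 24.
R7 applies: 24 + 3 = 27.
Level 27 exceeds the maximum of 23; capped at 23.
Final offense level: 23.
Criminal history: 3 prior points → Category Minimal (0-3).
Level 23 falls in the 20-23 band.
Grid: Level 20-23 × Category Minimal = 1980-2100 days.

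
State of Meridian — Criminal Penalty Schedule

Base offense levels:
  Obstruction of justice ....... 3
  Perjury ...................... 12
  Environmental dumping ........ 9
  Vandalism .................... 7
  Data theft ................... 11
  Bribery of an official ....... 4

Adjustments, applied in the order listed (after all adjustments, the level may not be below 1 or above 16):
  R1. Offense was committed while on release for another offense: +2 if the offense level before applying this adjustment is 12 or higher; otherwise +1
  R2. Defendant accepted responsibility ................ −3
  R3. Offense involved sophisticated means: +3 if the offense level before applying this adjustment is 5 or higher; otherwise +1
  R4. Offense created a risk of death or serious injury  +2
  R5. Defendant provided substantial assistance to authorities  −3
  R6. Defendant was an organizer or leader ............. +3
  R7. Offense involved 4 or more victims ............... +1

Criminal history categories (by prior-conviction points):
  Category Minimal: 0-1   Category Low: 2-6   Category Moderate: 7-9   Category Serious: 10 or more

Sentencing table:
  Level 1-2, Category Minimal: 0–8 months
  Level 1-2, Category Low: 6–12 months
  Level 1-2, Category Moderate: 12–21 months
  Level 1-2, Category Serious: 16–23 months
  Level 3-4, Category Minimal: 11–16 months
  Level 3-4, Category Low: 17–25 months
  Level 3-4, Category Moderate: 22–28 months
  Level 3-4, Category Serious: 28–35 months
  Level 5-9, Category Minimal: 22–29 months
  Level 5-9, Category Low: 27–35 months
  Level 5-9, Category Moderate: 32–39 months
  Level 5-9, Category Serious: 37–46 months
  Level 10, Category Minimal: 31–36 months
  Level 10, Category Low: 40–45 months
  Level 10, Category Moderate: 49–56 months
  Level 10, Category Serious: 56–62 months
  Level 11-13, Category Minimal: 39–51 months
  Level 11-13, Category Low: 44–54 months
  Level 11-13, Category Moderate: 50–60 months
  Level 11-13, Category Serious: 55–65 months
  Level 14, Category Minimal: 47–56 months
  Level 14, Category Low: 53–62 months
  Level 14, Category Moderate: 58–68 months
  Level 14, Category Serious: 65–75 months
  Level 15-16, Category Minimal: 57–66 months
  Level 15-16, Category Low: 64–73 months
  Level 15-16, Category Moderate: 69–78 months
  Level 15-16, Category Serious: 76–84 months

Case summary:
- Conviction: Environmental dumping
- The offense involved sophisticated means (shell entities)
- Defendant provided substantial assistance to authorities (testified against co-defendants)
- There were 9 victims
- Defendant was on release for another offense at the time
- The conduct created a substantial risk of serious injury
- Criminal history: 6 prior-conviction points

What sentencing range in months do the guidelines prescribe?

44-54 months

Base offense level for environmental dumping: 9.
R1 applies (level before this adjustment is 9 < 12, so +1): 9 + 1 = 10.
R2 does not apply.
R3 applies (level before this adjustment is 10 ≥ 5, so +3): 10 + 3 = 13.
R4 applies: 13 + 2 = 15.
R5 applies: 15 − 3 = 12.
R6 does not apply.
R7 applies: 12 + 1 = 13.
Final offense level: 13.
Criminal history: 6 prior points → Category Low (2-6).
Level 13 falls in the 11-13 band.
Grid: Level 11-13 × Category Low = 44-54 months.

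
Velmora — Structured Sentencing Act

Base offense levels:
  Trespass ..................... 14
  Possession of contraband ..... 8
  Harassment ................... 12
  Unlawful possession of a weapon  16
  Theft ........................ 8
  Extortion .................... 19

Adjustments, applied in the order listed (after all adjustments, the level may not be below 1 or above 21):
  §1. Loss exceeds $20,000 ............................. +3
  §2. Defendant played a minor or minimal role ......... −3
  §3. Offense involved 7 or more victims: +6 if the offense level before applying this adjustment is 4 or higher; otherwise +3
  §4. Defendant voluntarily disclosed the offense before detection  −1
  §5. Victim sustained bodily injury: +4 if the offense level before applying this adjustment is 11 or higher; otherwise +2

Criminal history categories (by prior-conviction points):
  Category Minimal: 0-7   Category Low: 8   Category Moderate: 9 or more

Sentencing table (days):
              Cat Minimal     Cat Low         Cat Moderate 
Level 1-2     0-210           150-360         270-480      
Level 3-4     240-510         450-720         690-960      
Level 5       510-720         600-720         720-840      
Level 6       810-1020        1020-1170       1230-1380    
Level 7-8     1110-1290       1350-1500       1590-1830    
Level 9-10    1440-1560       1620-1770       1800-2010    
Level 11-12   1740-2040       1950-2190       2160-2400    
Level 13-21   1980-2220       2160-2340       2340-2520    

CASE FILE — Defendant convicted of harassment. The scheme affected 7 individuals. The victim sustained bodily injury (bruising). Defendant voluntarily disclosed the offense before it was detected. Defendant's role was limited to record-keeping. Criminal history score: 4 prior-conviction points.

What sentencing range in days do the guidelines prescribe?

1980-2220 days

Base offense level for harassment: 12.
§2 applies: 12 − 3 = 9.
§3 applies (level before this adjustment is 9 ≥ 4, so +6): 9 + 6 = 15.
§4 applies: 15 − 1 = 14.
§5 applies (level before this adjustment is 14 ≥ 11, so +4): 14 + 4 = 18.
Final offense level: 18.
Criminal history: 4 prior points → Category Minimal (0-7).
Level 18 falls in the 13-21 band.
Grid: Level 13-21 × Category Minimal = 1980-2220 days.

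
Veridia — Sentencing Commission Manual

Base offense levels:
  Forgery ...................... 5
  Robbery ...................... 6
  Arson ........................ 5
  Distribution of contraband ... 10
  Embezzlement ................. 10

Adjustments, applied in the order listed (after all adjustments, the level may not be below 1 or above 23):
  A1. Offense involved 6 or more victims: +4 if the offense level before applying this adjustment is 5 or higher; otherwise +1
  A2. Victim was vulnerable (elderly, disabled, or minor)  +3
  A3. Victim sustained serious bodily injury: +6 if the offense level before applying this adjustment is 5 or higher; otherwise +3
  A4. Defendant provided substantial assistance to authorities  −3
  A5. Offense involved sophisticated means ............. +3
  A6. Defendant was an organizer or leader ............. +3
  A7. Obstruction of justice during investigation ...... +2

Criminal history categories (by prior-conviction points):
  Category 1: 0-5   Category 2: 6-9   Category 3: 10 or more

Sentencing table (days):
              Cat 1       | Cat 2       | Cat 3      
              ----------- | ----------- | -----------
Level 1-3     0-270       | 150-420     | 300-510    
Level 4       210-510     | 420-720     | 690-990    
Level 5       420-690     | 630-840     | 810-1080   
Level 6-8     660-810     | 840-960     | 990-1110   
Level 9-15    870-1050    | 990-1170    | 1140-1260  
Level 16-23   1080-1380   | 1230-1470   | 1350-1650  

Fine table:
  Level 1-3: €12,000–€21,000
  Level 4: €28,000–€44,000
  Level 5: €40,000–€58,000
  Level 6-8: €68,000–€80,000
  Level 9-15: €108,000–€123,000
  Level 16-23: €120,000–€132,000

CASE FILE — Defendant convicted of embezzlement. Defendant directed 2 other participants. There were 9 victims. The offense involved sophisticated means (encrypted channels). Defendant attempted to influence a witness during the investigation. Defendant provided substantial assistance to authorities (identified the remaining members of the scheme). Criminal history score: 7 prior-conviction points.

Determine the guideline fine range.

Base offense level for embezzlement: 10.
A1 applies (level before this adjustment is 10 ≥ 5, so +4): 10 + 4 = 14.
A2 does not apply.
A3 does not apply.
A4 applies: 14 − 3 = 11.
A5 applies: 11 + 3 = 14.
A6 applies: 14 + 3 = 17.
A7 applies: 17 + 2 = 19.
Final offense level: 19.
Level 19 falls in the 16-23 band.
Fine table: Level 16-23 → €120,000–€132,000.

€120,000–€132,000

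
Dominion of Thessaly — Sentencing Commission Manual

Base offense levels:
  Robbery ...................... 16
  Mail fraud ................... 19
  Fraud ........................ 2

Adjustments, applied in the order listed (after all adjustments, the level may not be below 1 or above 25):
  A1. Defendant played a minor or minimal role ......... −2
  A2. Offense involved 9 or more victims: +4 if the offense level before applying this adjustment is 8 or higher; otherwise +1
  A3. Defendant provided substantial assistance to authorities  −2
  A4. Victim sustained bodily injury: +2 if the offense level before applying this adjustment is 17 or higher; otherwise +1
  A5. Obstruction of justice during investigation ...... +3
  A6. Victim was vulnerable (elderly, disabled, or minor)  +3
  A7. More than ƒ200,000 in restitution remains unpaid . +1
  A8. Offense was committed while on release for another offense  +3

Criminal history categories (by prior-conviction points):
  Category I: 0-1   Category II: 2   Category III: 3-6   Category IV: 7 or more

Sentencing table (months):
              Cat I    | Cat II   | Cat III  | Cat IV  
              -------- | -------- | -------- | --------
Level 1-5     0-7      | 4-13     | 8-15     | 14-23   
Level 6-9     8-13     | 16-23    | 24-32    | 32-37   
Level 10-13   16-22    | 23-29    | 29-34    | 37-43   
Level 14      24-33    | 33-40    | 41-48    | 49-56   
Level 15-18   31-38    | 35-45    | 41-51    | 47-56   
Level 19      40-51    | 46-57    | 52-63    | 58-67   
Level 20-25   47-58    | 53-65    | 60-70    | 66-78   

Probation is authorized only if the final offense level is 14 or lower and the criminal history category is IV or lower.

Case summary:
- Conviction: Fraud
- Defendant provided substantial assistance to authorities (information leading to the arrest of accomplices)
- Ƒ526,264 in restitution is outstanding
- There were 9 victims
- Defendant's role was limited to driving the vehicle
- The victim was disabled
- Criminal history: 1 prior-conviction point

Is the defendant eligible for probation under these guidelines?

Yes

Base offense level for fraud: 2.
A1 applies: 2 − 2 = 0.
A2 applies (level before this adjustment is 0 < 8, so +1): 0 + 1 = 1.
A3 applies: 1 − 2 = -1.
A6 applies: -1 + 3 = 2.
A7 applies: 2 + 1 = 3.
Final offense level: 3.
Criminal history: 1 prior point → Category I (0-1).
Level 3 falls in the 1-5 band.
Grid: Level 1-5 × Category I = 0-7 months.
Probation check: level 3 ≤ 14 and category I ≤ IV → eligible.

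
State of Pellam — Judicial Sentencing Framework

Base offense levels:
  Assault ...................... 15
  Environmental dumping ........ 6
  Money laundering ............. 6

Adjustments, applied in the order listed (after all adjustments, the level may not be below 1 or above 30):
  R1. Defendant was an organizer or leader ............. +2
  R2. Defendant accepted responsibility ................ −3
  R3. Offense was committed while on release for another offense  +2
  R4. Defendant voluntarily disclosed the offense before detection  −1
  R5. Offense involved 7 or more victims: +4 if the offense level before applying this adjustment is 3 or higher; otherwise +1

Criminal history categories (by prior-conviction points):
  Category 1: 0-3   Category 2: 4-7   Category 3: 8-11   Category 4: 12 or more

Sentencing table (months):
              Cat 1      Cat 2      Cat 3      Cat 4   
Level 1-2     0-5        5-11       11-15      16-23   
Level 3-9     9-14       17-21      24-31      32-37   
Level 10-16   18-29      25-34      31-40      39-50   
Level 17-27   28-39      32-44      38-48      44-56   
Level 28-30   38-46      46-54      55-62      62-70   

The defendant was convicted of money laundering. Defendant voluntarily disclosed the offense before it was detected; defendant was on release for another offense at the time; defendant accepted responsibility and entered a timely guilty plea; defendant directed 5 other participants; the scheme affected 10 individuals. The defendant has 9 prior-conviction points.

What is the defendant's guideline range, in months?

31-40 months

Base offense level for money laundering: 6.
R1 applies: 6 + 2 = 8.
R2 applies: 8 − 3 = 5.
R3 applies: 5 + 2 = 7.
R4 applies: 7 − 1 = 6.
R5 applies (level before this adjustment is 6 ≥ 3, so +4): 6 + 4 = 10.
Final offense level: 10.
Criminal history: 9 prior points → Category 3 (8-11).
Level 10 falls in the 10-16 band.
Grid: Level 10-16 × Category 3 = 31-40 months.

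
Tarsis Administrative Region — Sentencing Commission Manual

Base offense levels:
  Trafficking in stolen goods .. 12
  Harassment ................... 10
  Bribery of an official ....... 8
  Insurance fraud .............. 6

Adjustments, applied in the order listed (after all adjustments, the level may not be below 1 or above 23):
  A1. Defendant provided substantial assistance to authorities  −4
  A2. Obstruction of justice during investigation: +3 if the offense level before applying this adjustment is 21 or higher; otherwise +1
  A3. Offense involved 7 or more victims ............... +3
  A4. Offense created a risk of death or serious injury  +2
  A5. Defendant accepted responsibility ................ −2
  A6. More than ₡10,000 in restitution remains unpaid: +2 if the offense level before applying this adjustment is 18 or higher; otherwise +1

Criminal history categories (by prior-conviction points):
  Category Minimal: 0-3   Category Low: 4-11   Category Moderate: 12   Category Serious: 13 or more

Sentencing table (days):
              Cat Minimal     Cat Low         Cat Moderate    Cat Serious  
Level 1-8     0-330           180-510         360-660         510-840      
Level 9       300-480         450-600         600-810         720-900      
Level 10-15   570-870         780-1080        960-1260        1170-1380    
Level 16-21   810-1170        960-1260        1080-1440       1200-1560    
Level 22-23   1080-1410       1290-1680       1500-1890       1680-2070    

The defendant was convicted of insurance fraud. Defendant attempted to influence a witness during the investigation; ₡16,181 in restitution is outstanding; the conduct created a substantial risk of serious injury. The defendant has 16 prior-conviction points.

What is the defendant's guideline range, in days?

Base offense level for insurance fraud: 6.
A1 does not apply.
A2 applies (level before this adjustment is 6 < 21, so +1): 6 + 1 = 7.
A4 applies: 7 + 2 = 9.
A6 applies (level before this adjustment is 9 < 18, so +1): 9 + 1 = 10.
Final offense level: 10.
Criminal history: 16 prior points → Category Serious (13+).
Level 10 falls in the 10-15 band.
Grid: Level 10-15 × Category Serious = 1170-1380 days.

1170-1380 days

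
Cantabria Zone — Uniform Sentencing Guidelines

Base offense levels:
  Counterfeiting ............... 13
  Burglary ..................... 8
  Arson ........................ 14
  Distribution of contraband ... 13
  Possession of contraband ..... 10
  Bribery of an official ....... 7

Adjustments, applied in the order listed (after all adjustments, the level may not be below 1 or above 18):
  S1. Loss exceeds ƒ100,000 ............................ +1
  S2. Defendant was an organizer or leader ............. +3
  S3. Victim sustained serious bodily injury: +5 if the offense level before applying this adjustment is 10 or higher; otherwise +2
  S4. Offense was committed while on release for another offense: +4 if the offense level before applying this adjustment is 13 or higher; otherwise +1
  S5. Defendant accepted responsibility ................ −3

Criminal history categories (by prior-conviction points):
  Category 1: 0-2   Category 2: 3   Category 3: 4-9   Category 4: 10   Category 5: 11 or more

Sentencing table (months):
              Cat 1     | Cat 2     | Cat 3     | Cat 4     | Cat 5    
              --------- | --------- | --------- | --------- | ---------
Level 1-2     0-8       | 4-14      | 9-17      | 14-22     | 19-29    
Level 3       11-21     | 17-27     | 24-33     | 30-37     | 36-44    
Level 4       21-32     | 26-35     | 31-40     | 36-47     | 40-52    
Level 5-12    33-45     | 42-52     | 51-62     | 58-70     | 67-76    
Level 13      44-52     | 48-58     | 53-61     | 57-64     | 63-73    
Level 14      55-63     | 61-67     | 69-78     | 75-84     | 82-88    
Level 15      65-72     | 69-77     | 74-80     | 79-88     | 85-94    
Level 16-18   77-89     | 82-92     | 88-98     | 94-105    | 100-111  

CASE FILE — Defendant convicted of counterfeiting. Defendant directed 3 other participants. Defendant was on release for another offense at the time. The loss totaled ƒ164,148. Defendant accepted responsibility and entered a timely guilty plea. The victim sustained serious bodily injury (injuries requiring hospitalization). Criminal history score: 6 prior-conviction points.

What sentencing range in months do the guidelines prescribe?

88-98 months

Base offense level for counterfeiting: 13.
S1 applies: 13 + 1 = 14.
S2 applies: 14 + 3 = 17.
S3 applies (level before this adjustment is 17 ≥ 10, so +5): 17 + 5 = 22.
S4 applies (level before this adjustment is 22 ≥ 13, so +4): 22 + 4 = 26.
S5 applies: 26 − 3 = 23.
Level 23 exceeds the maximum of 18; capped at 18.
Final offense level: 18.
Criminal history: 6 prior points → Category 3 (4-9).
Level 18 falls in the 16-18 band.
Grid: Level 16-18 × Category 3 = 88-98 months.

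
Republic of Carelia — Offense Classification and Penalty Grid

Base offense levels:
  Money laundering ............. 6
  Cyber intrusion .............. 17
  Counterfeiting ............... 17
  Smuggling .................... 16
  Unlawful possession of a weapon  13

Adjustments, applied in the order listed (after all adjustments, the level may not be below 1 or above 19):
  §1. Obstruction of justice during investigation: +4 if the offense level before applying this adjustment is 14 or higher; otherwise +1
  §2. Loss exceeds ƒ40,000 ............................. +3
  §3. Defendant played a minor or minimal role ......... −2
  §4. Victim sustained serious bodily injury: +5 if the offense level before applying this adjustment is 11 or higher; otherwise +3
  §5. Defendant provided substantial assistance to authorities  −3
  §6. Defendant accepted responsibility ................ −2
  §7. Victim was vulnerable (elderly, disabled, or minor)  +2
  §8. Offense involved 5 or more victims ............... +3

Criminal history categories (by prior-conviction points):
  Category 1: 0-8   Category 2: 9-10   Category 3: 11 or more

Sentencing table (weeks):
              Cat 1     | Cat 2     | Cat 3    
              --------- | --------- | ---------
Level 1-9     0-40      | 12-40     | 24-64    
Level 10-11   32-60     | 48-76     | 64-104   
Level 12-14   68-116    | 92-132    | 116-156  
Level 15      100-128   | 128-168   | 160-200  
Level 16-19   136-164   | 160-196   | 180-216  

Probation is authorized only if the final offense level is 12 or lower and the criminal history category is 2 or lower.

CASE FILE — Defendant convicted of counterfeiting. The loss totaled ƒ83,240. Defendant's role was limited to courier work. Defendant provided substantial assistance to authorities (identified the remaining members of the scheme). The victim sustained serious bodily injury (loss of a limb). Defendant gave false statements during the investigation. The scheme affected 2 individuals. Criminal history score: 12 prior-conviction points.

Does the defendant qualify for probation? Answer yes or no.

No

Base offense level for counterfeiting: 17.
§1 applies (level before this adjustment is 17 ≥ 14, so +4): 17 + 4 = 21.
§2 applies: 21 + 3 = 24.
§3 applies: 24 − 2 = 22.
§4 applies (level before this adjustment is 22 ≥ 11, so +5): 22 + 5 = 27.
§5 applies: 27 − 3 = 24.
§7 does not apply.
Level 24 exceeds the maximum of 19; capped at 19.
Final offense level: 19.
Criminal history: 12 prior points → Category 3 (11+).
Level 19 falls in the 16-19 band.
Grid: Level 16-19 × Category 3 = 180-216 weeks.
Probation check: level 19 > 12 and category 3 > 2 → not eligible.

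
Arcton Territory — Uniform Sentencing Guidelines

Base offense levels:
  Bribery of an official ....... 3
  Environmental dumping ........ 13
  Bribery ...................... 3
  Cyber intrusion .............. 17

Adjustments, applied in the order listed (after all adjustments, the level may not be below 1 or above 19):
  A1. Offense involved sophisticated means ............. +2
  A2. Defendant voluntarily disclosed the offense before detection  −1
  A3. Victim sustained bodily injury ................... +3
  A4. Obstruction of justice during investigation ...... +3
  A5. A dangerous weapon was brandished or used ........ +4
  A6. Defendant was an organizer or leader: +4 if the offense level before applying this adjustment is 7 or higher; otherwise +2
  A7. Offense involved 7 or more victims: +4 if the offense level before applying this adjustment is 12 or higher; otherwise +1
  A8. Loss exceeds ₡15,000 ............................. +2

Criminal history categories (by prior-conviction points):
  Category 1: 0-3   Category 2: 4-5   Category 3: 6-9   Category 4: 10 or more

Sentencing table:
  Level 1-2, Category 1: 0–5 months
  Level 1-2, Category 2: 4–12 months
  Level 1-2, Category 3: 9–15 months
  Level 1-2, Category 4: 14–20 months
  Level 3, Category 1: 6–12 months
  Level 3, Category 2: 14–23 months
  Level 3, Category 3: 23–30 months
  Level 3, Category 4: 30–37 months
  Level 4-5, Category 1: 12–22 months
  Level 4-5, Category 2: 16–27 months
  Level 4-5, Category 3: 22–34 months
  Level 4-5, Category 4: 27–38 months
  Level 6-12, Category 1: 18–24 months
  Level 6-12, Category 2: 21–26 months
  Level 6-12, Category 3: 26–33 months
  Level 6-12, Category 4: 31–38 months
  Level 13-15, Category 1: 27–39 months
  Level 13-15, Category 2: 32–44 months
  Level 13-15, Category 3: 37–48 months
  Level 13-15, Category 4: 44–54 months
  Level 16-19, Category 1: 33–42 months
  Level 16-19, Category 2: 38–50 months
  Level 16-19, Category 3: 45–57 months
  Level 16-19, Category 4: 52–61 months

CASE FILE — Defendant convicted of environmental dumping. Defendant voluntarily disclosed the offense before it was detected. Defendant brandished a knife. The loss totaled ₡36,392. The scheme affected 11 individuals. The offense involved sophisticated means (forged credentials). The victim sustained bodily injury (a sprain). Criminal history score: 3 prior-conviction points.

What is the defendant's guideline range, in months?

33-42 months

Base offense level for environmental dumping: 13.
A1 applies: 13 + 2 = 15.
A2 applies: 15 − 1 = 14.
A3 applies: 14 + 3 = 17.
A4 does not apply.
A5 applies: 17 + 4 = 21.
A6 does not apply.
A7 applies (level before this adjustment is 21 ≥ 12, so +4): 21 + 4 = 25.
A8 applies: 25 + 2 = 27.
Level 27 exceeds the maximum of 19; capped at 19.
Final offense level: 19.
Criminal history: 3 prior points → Category 1 (0-3).
Level 19 falls in the 16-19 band.
Grid: Level 16-19 × Category 1 = 33-42 months.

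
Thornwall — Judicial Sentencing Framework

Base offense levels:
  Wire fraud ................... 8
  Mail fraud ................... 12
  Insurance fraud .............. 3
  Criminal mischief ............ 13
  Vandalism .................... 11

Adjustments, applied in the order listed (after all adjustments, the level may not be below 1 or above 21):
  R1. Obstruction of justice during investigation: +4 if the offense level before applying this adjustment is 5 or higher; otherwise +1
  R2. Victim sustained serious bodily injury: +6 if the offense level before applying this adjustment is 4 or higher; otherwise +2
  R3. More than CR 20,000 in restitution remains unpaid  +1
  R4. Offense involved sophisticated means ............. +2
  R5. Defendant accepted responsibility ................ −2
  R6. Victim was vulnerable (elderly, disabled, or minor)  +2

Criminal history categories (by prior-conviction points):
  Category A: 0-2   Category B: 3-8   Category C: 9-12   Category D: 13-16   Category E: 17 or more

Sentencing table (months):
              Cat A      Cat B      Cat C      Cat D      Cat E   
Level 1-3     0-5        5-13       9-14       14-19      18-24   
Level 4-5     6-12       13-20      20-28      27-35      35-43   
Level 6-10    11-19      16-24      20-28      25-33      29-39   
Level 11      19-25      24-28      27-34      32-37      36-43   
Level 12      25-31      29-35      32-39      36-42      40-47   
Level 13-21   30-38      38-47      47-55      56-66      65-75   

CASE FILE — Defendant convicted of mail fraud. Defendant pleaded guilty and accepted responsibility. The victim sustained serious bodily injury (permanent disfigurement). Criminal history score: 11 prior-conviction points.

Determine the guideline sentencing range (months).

47-55 months

Base offense level for mail fraud: 12.
R1 does not apply.
R2 applies (level before this adjustment is 12 ≥ 4, so +6): 12 + 6 = 18.
R3 does not apply.
R4 does not apply.
R5 applies: 18 − 2 = 16.
Final offense level: 16.
Criminal history: 11 prior points → Category C (9-12).
Level 16 falls in the 13-21 band.
Grid: Level 13-21 × Category C = 47-55 months.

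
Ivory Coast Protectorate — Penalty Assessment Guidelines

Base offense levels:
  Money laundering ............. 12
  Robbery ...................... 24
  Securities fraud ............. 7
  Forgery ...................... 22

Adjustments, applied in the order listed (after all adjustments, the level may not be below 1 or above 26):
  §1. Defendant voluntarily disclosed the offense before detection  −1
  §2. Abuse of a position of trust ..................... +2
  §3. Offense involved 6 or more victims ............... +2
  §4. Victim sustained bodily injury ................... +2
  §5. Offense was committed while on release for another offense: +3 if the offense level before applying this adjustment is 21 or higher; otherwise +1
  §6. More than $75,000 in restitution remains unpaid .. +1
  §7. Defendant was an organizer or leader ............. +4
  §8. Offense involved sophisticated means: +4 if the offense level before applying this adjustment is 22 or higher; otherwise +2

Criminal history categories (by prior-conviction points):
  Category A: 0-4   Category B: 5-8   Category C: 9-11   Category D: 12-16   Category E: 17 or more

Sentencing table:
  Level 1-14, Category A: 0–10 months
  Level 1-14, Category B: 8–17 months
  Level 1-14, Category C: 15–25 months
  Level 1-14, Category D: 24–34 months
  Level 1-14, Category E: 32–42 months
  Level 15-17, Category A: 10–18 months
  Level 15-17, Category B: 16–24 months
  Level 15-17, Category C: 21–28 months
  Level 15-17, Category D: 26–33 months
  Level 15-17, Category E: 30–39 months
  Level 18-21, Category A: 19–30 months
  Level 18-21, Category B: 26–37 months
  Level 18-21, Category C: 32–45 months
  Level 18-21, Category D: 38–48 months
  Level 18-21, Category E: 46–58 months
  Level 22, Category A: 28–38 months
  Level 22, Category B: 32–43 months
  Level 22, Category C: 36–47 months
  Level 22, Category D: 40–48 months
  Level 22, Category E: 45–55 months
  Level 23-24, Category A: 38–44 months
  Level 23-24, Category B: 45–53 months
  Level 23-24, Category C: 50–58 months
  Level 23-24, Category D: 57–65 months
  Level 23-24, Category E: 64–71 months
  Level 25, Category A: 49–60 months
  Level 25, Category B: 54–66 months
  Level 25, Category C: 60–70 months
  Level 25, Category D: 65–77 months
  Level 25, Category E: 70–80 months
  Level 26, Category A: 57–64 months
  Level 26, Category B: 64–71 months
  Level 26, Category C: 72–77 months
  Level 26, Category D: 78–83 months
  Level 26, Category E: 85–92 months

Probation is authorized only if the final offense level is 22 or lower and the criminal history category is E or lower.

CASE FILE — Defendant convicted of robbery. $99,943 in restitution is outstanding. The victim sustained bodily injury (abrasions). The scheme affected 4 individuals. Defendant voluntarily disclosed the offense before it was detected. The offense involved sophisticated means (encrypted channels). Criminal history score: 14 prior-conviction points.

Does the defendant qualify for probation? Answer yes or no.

Base offense level for robbery: 24.
§1 applies: 24 − 1 = 23.
§3 does not apply.
§4 applies: 23 + 2 = 25.
§5 does not apply.
§6 applies: 25 + 1 = 26.
§8 applies (level before this adjustment is 26 ≥ 22, so +4): 26 + 4 = 30.
Level 30 exceeds the maximum of 26; capped at 26.
Final offense level: 26.
Criminal history: 14 prior points → Category D (12-16).
Level 26 falls in the 26 band.
Grid: Level 26 × Category D = 78-83 months.
Probation check: level 26 > 22 and category D ≤ E → not eligible.

No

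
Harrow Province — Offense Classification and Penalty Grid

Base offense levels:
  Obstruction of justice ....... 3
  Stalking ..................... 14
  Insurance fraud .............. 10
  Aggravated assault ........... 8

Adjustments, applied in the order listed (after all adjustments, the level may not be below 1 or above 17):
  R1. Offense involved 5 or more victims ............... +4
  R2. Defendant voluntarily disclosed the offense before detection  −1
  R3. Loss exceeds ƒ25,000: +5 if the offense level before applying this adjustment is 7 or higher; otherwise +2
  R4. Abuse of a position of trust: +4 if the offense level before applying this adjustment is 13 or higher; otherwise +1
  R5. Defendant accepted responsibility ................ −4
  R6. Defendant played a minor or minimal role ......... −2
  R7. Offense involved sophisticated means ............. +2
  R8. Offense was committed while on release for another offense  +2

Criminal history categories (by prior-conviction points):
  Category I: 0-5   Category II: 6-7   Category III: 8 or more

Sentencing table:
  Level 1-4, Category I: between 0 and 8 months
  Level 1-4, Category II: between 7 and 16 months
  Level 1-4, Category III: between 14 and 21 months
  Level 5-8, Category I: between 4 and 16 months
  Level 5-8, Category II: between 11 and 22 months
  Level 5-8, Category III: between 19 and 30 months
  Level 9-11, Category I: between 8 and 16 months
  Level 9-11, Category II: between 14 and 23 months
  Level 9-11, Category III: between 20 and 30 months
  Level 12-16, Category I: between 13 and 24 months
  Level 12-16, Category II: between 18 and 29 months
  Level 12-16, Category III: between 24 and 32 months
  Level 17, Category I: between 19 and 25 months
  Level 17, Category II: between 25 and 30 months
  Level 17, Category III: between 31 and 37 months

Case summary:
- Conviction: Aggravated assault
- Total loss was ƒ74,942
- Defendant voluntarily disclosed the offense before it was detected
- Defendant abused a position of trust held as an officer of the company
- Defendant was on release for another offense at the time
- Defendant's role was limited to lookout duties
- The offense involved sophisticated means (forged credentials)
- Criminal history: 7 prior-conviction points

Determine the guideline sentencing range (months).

Base offense level for aggravated assault: 8.
R1 does not apply.
R2 applies: 8 − 1 = 7.
R3 applies (level before this adjustment is 7 ≥ 7, so +5): 7 + 5 = 12.
R4 applies (level before this adjustment is 12 < 13, so +1): 12 + 1 = 13.
R6 applies: 13 − 2 = 11.
R7 applies: 11 + 2 = 13.
R8 applies: 13 + 2 = 15.
Final offense level: 15.
Criminal history: 7 prior points → Category II (6-7).
Level 15 falls in the 12-16 band.
Grid: Level 12-16 × Category II = 18-29 months.

18-29 months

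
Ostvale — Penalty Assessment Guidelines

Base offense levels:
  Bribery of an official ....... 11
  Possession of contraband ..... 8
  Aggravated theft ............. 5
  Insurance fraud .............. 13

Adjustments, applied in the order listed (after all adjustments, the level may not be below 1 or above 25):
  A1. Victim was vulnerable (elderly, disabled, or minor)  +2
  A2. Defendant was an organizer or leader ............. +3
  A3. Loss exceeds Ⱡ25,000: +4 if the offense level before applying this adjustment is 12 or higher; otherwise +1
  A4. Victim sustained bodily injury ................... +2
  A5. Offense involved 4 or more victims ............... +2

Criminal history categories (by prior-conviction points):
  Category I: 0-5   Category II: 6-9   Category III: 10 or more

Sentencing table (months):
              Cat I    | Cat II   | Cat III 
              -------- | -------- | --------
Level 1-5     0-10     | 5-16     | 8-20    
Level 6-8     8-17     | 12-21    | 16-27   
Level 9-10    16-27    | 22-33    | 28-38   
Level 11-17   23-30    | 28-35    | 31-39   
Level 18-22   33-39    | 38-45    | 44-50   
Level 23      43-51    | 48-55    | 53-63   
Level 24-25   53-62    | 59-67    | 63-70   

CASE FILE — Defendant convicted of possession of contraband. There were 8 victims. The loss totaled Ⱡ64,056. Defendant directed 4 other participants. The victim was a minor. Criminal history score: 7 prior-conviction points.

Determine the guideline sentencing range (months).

Base offense level for possession of contraband: 8.
A1 applies: 8 + 2 = 10.
A2 applies: 10 + 3 = 13.
A3 applies (level before this adjustment is 13 ≥ 12, so +4): 13 + 4 = 17.
A5 applies: 17 + 2 = 19.
Final offense level: 19.
Criminal history: 7 prior points → Category II (6-9).
Level 19 falls in the 18-22 band.
Grid: Level 18-22 × Category II = 38-45 months.

38-45 months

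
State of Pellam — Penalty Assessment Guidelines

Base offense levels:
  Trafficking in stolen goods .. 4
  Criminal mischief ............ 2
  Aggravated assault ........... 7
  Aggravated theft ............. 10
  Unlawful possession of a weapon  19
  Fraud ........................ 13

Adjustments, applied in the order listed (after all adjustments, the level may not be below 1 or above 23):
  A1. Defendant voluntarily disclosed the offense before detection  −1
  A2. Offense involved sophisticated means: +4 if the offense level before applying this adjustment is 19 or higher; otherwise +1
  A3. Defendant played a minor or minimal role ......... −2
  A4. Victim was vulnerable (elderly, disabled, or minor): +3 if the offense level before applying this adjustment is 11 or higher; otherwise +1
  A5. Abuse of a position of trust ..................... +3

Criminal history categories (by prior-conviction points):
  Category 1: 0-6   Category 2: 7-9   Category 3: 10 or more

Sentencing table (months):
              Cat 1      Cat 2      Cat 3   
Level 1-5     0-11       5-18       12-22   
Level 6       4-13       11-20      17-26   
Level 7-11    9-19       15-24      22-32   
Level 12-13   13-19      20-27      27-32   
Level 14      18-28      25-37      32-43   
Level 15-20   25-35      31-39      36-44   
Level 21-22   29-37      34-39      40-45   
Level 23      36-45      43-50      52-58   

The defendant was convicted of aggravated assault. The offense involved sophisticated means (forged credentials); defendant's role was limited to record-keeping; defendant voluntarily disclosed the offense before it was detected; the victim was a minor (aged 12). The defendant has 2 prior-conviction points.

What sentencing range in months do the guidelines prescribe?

4-13 months

Base offense level for aggravated assault: 7.
A1 applies: 7 − 1 = 6.
A2 applies (level before this adjustment is 6 < 19, so +1): 6 + 1 = 7.
A3 applies: 7 − 2 = 5.
A4 applies (level before this adjustment is 5 < 11, so +1): 5 + 1 = 6.
Final offense level: 6.
Criminal history: 2 prior points → Category 1 (0-6).
Level 6 falls in the 6 band.
Grid: Level 6 × Category 1 = 4-13 months.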